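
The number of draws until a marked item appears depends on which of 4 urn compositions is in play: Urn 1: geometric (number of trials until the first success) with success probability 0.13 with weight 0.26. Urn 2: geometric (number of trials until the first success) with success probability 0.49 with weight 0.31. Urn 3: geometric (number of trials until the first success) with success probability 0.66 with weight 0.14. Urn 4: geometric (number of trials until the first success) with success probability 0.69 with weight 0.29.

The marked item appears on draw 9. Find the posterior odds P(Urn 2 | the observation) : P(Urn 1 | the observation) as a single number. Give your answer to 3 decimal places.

Posterior odds = (π_i f_i(x)) / (π_j f_j(x)); the normalising sum cancels.
Evaluate each component's likelihood at the observed value:
  f_1 = 0.0426675
  f_2 = 0.00224263
  f_3 = 0.000117862
  f_4 = 5.88495e-05
Odds = (0.31/0.26) × (0.00224263/0.0426675) = 1.19231 × 0.0525606 ≈ 0.063

0.063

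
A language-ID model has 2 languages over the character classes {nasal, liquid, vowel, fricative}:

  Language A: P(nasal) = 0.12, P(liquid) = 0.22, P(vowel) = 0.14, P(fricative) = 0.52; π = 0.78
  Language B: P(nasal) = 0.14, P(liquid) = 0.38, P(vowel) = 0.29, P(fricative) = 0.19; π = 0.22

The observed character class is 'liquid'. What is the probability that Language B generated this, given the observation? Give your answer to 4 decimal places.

0.3276

Posterior ∝ prior × likelihood, so P(k | x) ∝ P(Z=k) f_k(x); normalise over all components.
Evaluate each component's likelihood at the observed value:
  L_A = 0.22
  L_B = 0.38
Multiply by the mixture weights:
  P(Z=A)·L_A = 0.78 × 0.22 = 0.1716
  P(Z=B)·L_B = 0.22 × 0.38 = 0.0836
Sum: 0.1716 + 0.0836 = 0.2552
P(Language B | the observation) = 0.0836 / 0.2552 ≈ 0.3276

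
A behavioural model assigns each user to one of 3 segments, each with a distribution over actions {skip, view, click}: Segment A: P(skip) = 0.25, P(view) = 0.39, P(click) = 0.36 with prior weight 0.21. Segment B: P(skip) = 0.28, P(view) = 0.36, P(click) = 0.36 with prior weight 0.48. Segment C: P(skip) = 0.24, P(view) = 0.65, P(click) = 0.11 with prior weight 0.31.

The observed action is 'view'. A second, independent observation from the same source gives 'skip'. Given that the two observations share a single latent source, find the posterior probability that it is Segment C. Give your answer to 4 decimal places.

0.4126

By Bayes' theorem, P(k | x) = w_k f_k(x) / Σ_j w_j f_j(x).
Since both observations come from the same component, the likelihood for component k is f_k(x₁)·f_k(x₂).
  f_A = [0.39] × [0.25] = 0.0975
  f_B = [0.36] × [0.28] = 0.1008
  f_C = [0.65] × [0.24] = 0.156
Multiply by the mixture weights:
  w_A·f_A = 0.21 × 0.0975 = 0.020475
  w_B·f_B = 0.48 × 0.1008 = 0.048384
  w_C·f_C = 0.31 × 0.156 = 0.04836
Evidence: 0.020475 + 0.048384 + 0.04836 = 0.117219
So the posterior for Segment C is 0.04836 / 0.117219 ≈ 0.4126.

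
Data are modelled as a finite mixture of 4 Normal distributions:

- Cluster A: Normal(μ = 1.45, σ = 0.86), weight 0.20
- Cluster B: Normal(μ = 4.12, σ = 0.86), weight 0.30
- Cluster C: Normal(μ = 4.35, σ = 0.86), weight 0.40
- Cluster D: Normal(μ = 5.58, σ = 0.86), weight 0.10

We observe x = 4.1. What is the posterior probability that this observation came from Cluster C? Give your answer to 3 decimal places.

Apply Bayes' rule: the posterior for each component is proportional to its prior times its likelihood at x.
Component likelihoods at x = 4.1:
  p_A = (1/(0.86·√(2π)))·exp(−(4.1−1.45)²/(2·0.86²)) = 0.463886·exp(-4.74750) = 0.00402346
  p_B = (1/(0.86·√(2π)))·exp(−(4.1−4.12)²/(2·0.86²)) = 0.463886·exp(-0.00027) = 0.463761
  p_C = (1/(0.86·√(2π)))·exp(−(4.1−4.35)²/(2·0.86²)) = 0.463886·exp(-0.04225) = 0.444694
  p_D = (1/(0.86·√(2π)))·exp(−(4.1−5.58)²/(2·0.86²)) = 0.463886·exp(-1.48080) = 0.105514
Unnormalised posteriors:
  w_A·p_A = 0.20 × 0.00402346 = 0.000804691
  w_B·p_B = 0.30 × 0.463761 = 0.139128
  w_C·p_C = 0.40 × 0.444694 = 0.177878
  w_D·p_D = 0.10 × 0.105514 = 0.0105514
Normaliser: 0.000804691 + 0.139128 + 0.177878 + 0.0105514 = 0.328362
Responsibility of Cluster C: 0.177878 / 0.328362 ≈ 0.542

0.542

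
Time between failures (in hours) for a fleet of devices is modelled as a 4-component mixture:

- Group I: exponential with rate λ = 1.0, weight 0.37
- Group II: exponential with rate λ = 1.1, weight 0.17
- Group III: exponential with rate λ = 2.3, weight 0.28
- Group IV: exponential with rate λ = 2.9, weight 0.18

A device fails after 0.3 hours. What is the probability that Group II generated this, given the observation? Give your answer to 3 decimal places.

0.141

By Bayes' theorem, P(k | x) = π_k f_k(x) / Σ_j π_j f_j(x).
Component likelihoods at x = 0.3 hours:
  p_I = 1.0·e^(−1.0·0.3) = 1.0·e^(−0.3000) = 0.740818
  p_II = 1.1·e^(−1.1·0.3) = 1.1·e^(−0.3300) = 0.790816
  p_III = 2.3·e^(−2.3·0.3) = 2.3·e^(−0.6900) = 1.15362
  p_IV = 2.9·e^(−2.9·0.3) = 2.9·e^(−0.8700) = 1.21496
Unnormalised posteriors:
  π_I·p_I = 0.37 × 0.740818 = 0.274103
  π_II·p_II = 0.17 × 0.790816 = 0.134439
  π_III·p_III = 0.28 × 1.15362 = 0.323015
  π_IV·p_IV = 0.18 × 1.21496 = 0.218693
Sum: 0.274103 + 0.134439 + 0.323015 + 0.218693 = 0.950249
Responsibility of Group II: 0.134439 / 0.950249 ≈ 0.141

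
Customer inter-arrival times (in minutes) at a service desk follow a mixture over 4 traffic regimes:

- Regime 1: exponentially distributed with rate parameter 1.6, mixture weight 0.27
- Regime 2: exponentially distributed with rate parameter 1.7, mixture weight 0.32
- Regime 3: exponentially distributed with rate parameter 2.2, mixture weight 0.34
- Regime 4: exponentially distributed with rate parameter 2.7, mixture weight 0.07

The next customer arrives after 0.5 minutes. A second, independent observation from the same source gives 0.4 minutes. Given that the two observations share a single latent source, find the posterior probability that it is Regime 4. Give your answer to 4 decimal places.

The responsibility of component k is π_k f_k(x) divided by Σ_j π_j f_j(x).
Since both observations come from the same component, the likelihood for component k is f_k(x₁)·f_k(x₂).
  L_1 = [1.6·e^(−1.6·0.5) = 1.6·e^(−0.8000) = 0.718926] × [0.843668] = 0.606535
  L_2 = [1.7·e^(−1.7·0.5) = 1.7·e^(−0.8500) = 0.726605] × [0.861249] = 0.625788
  L_3 = [2.2·e^(−2.2·0.5) = 2.2·e^(−1.1000) = 0.732316] × [0.912522] = 0.668255
  L_4 = [2.7·e^(−2.7·0.5) = 2.7·e^(−1.3500) = 0.699949] × [0.916908] = 0.641789
Weight by the priors:
  π_1·L_1 = 0.27 × 0.606535 = 0.163764
  π_2·L_2 = 0.32 × 0.625788 = 0.200252
  π_3·L_3 = 0.34 × 0.668255 = 0.227207
  π_4·L_4 = 0.07 × 0.641789 = 0.0449252
Marginal: 0.163764 + 0.200252 + 0.227207 + 0.0449252 = 0.636149
Responsibility of Regime 4: 0.0449252 / 0.636149 ≈ 0.0706

0.0706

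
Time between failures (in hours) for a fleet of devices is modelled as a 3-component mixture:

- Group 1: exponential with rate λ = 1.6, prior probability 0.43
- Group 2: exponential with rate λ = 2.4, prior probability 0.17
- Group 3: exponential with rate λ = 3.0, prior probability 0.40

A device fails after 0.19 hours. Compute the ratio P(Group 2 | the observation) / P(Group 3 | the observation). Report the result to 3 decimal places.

0.381

The posterior odds equal the prior odds times the likelihood ratio: (π_i/π_j)·(f_i(x)/f_j(x)).
Evaluate each component's likelihood at the observed value:
  L_1 = 1.6·e^(−1.6·0.19) = 1.6·e^(−0.3040) = 1.18058
  L_2 = 2.4·e^(−2.4·0.19) = 2.4·e^(−0.4560) = 1.52115
  L_3 = 3.0·e^(−3.0·0.19) = 3.0·e^(−0.5700) = 1.69658
0.258596 / 0.678631 ≈ 0.381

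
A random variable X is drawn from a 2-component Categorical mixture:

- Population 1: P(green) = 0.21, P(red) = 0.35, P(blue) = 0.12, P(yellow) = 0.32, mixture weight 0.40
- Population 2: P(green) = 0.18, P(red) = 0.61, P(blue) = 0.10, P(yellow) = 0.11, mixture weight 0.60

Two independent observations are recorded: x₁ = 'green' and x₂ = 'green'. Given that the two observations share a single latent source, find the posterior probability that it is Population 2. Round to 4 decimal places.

The responsibility of component k is P(Z=k) f_k(x) divided by Σ_j P(Z=j) f_j(x).
Since both observations come from the same component, the likelihood for component k is f_k(x₁)·f_k(x₂).
  f_1 = [P(green | comp) = 0.21] × [0.21] = 0.0441
  f_2 = [P(green | comp) = 0.18] × [0.18] = 0.0324
Multiply by the mixture weights:
  P(Z=1)·f_1 = 0.40 × 0.0441 = 0.01764
  P(Z=2)·f_2 = 0.60 × 0.0324 = 0.01944
Marginal: 0.01764 + 0.01944 = 0.03708
Responsibility of Population 2: 0.01944 / 0.03708 ≈ 0.5243

0.5243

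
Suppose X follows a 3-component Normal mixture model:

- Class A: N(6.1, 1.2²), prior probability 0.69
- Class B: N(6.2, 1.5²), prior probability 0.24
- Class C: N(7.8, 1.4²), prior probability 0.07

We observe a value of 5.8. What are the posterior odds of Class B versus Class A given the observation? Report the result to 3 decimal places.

Posterior odds = (π_i f_i(x)) / (π_j f_j(x)); the normalising sum cancels.
Normal densities:
  f_A = (1/(1.2·√(2π)))·exp(−(5.8−6.1)²/(2·1.2²)) = 0.332452·exp(-0.03125) = 0.322223
  f_B = (1/(1.5·√(2π)))·exp(−(5.8−6.2)²/(2·1.5²)) = 0.265962·exp(-0.03556) = 0.256671
  f_C = (1/(1.4·√(2π)))·exp(−(5.8−7.8)²/(2·1.4²)) = 0.284959·exp(-1.02041) = 0.102713
Posterior odds = (π_B·f_B) / (π_A·f_A) = (0.24·0.256671) / (0.69·0.322223) = 0.0616011 / 0.222334 ≈ 0.277

0.277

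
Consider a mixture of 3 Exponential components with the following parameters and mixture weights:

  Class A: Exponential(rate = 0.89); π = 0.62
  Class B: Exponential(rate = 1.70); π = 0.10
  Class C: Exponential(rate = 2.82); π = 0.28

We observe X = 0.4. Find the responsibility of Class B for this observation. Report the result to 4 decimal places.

Apply Bayes' rule: the posterior for each component is proportional to its prior times its likelihood at x.
Evaluate each component's likelihood at the observed value:
  f_A = 0.89·e^(−0.89·0.4) = 0.89·e^(−0.3560) = 0.623421
  f_B = 1.70·e^(−1.70·0.4) = 1.70·e^(−0.6800) = 0.861249
  f_C = 2.82·e^(−2.82·0.4) = 2.82·e^(−1.1280) = 0.912778
Unnormalised posteriors:
  π_A·f_A = 0.62 × 0.623421 = 0.386521
  π_B·f_B = 0.10 × 0.861249 = 0.0861249
  π_C·f_C = 0.28 × 0.912778 = 0.255578
Normaliser: 0.386521 + 0.0861249 + 0.255578 = 0.728223
So the posterior for Class B is 0.0861249 / 0.728223 ≈ 0.1183.

0.1183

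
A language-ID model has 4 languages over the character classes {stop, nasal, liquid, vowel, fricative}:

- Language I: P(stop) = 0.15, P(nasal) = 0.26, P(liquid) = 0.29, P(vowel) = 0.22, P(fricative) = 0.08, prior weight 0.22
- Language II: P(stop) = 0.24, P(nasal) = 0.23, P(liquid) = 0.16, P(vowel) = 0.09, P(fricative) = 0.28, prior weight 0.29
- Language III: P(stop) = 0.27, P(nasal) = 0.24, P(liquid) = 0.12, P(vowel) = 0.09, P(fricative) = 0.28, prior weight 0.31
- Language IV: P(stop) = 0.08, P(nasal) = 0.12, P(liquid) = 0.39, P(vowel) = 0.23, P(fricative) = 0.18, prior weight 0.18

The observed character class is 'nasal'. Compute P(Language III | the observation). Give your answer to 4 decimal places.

Apply Bayes' rule: the posterior for each component is proportional to its prior times its likelihood at x.
Evaluate each component's likelihood at the observed value:
  L_I = 0.26
  L_II = 0.23
  L_III = 0.24
  L_IV = 0.12
Weight by the priors:
  π_I·L_I = 0.22 × 0.26 = 0.0572
  π_II·L_II = 0.29 × 0.23 = 0.0667
  π_III·L_III = 0.31 × 0.24 = 0.0744
  π_IV·L_IV = 0.18 × 0.12 = 0.0216
Marginal: 0.0572 + 0.0667 + 0.0744 + 0.0216 = 0.2199
Responsibility of Language III: 0.0744 / 0.2199 ≈ 0.3383

0.3383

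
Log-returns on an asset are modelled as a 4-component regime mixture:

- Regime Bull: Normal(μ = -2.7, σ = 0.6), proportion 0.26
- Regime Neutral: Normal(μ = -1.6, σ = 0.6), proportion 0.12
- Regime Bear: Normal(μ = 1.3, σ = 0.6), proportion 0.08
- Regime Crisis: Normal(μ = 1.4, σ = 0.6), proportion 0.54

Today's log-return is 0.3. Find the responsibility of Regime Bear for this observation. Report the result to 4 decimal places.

0.1644

The responsibility of component k is π_k f_k(x) divided by Σ_j π_j f_j(x).
Evaluate each component's likelihood at the observed value:
  p_Bull = 2.47787e-06
  p_Neutral = 0.00441829
  p_Bear = 0.165795
  p_Crisis = 0.123852
Weight by the priors:
  π_Bull·p_Bull = 0.26 × 2.47787e-06 = 6.44245e-07
  π_Neutral·p_Neutral = 0.12 × 0.00441829 = 0.000530195
  π_Bear·p_Bear = 0.08 × 0.165795 = 0.0132636
  π_Crisis·p_Crisis = 0.54 × 0.123852 = 0.06688
Denominator: 6.44245e-07 + 0.000530195 + 0.0132636 + 0.06688 = 0.0806745
P(Regime Bear | 0.3) ≈ 0.1644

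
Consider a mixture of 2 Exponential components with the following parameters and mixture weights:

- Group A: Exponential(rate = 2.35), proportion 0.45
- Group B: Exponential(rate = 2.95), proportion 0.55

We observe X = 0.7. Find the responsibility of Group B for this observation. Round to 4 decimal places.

The responsibility of component k is P(Z=k) f_k(x) divided by Σ_j P(Z=j) f_j(x).
Evaluate each component's likelihood at the observed value:
  L_A = 2.35·e^(−2.35·0.7) = 2.35·e^(−1.6450) = 0.45358
  L_B = 2.95·e^(−2.95·0.7) = 2.95·e^(−2.0650) = 0.374114
Unnormalised posteriors:
  P(Z=A)·L_A = 0.45 × 0.45358 = 0.204111
  P(Z=B)·L_B = 0.55 × 0.374114 = 0.205763
Marginal: 0.204111 + 0.205763 = 0.409873
Responsibility of Group B: 0.205763 / 0.409873 ≈ 0.5020

0.5020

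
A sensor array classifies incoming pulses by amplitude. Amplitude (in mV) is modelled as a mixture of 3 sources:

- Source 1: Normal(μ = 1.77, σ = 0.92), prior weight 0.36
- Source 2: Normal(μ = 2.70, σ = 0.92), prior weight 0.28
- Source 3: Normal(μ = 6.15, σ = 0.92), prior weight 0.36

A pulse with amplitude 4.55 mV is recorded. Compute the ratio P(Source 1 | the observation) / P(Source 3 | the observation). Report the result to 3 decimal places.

0.047

Since P(k|x) ∝ w_k f_k(x), the posterior odds are w_i f_i(x) / (w_j f_j(x)).
Component likelihoods at x = 4.55 mV:
  f_1 = (1/(0.92·√(2π)))·exp(−(4.55−1.77)²/(2·0.92²)) = 0.433633·exp(-4.56545) = 0.00451202
  f_2 = (1/(0.92·√(2π)))·exp(−(4.55−2.70)²/(2·0.92²)) = 0.433633·exp(-2.02180) = 0.0574204
  f_3 = (1/(0.92·√(2π)))·exp(−(4.55−6.15)²/(2·0.92²)) = 0.433633·exp(-1.51229) = 0.095575
0.00162433 / 0.034407 ≈ 0.047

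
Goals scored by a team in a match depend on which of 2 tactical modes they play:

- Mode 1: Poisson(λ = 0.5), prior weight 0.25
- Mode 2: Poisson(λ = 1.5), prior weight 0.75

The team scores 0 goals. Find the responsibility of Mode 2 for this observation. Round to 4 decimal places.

0.5246

By Bayes' theorem, P(k | x) = π_k f_k(x) / Σ_j π_j f_j(x).
Component likelihoods at x = 0 goals:
  p_1 = 0.606531
  p_2 = 0.22313
Unnormalised posteriors:
  π_1·p_1 = 0.25 × 0.606531 = 0.151633
  π_2·p_2 = 0.75 × 0.22313 = 0.167348
Denominator: 0.151633 + 0.167348 = 0.31898
So the posterior for Mode 2 is 0.167348 / 0.31898 ≈ 0.5246.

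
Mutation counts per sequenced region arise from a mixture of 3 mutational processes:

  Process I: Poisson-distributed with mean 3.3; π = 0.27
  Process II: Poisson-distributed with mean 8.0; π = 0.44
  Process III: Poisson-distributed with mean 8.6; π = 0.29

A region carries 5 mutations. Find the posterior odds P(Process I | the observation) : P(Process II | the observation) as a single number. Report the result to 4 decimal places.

Posterior odds = (P(Z=i) f_i(x)) / (P(Z=j) f_j(x)); the normalising sum cancels.
Component likelihoods at x = 5 mutations:
  f_I = e^(−3.3)·3.3^5/5! = 0.120286
  f_II = e^(−8.0)·8.0^5/5! = 0.0916037
  f_III = e^(−8.6)·8.6^5/5! = 0.0721736
0.0324773 / 0.0403056 ≈ 0.8058

0.8058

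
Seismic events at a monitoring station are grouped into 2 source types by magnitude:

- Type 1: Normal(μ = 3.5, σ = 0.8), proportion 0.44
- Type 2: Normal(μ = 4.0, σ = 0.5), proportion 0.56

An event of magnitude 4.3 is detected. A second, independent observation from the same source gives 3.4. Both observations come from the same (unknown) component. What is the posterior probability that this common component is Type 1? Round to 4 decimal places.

0.3124

The responsibility of component k is P(Z=k) f_k(x) divided by Σ_j P(Z=j) f_j(x).
Since both observations come from the same component, the likelihood for component k is f_k(x₁)·f_k(x₂).
  f_1 = [0.302463] × [0.494797] = 0.149658
  f_2 = [0.666449] × [0.388372] = 0.25883
Unnormalised posteriors:
  P(Z=1)·f_1 = 0.44 × 0.149658 = 0.0658495
  P(Z=2)·f_2 = 0.56 × 0.25883 = 0.144945
Sum: 0.0658495 + 0.144945 = 0.210794
So the posterior for Type 1 is 0.0658495 / 0.210794 ≈ 0.3124.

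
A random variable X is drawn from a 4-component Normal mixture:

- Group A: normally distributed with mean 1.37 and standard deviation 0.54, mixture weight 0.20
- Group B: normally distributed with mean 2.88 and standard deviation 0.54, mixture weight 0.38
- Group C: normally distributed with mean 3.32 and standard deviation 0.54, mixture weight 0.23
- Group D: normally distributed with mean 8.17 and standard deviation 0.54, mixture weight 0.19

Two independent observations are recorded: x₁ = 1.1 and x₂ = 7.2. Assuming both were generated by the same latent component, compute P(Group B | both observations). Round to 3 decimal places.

0.065

Posterior ∝ prior × likelihood, so P(k | x) ∝ π_k f_k(x); normalise over all components.
Since both observations come from the same component, the likelihood for component k is f_k(x₁)·f_k(x₂).
  f_A = [(1/(0.54·√(2π)))·exp(−(1.1−1.37)²/(2·0.54²)) = 0.738782·exp(-0.12500) = 0.651973] × [3.61269e-26] = 2.35538e-26
  f_B = [(1/(0.54·√(2π)))·exp(−(1.1−2.88)²/(2·0.54²)) = 0.738782·exp(-5.43278) = 0.00322915] × [9.35606e-15] = 3.02121e-17
  f_C = [(1/(0.54·√(2π)))·exp(−(1.1−3.32)²/(2·0.54²)) = 0.738782·exp(-8.45062) = 0.000157928] × [4.54863e-12] = 7.18357e-16
  f_D = [(1/(0.54·√(2π)))·exp(−(1.1−8.17)²/(2·0.54²)) = 0.738782·exp(-85.70799) = 4.42598e-38] × [0.147181] = 6.51419e-39
Weight by the priors:
  π_A·f_A = 0.20 × 2.35538e-26 = 4.71075e-27
  π_B·f_B = 0.38 × 3.02121e-17 = 1.14806e-17
  π_C·f_C = 0.23 × 7.18357e-16 = 1.65222e-16
  π_D·f_D = 0.19 × 6.51419e-39 = 1.2377e-39
Normaliser: 4.71075e-27 + 1.14806e-17 + 1.65222e-16 + 1.2377e-39 = 1.76703e-16
P(Group B | data) = 1.14806e-17 / 1.76703e-16 ≈ 0.065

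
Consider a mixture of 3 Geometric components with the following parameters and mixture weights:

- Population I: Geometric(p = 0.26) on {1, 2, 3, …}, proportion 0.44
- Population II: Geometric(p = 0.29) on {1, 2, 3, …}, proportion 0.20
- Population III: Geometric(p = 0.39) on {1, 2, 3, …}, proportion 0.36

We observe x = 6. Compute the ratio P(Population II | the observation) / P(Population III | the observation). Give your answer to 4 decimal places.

Since P(k|x) ∝ P(Z=k) f_k(x), the posterior odds are P(Z=i) f_i(x) / (P(Z=j) f_j(x)).
Evaluate each component's likelihood at the observed value:
  p_I = 0.26·(1−0.26)^5 = 0.26·0.221901 = 0.0576942
  p_II = 0.29·(1−0.29)^5 = 0.29·0.180423 = 0.0523227
  p_III = 0.39·(1−0.39)^5 = 0.39·0.0844596 = 0.0329393
0.0104645 / 0.0118581 ≈ 0.8825

0.8825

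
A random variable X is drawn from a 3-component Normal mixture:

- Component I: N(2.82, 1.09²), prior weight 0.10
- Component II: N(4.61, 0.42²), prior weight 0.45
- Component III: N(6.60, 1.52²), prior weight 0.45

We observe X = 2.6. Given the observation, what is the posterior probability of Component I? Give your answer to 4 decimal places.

0.9063

Posterior ∝ prior × likelihood, so P(k | x) ∝ P(Z=k) f_k(x); normalise over all components.
Component likelihoods at x = 2.6:
  p_I = 0.358623
  p_II = 1.01001e-05
  p_III = 0.00822767
Multiply by the mixture weights:
  P(Z=I)·p_I = 0.10 × 0.358623 = 0.0358623
  P(Z=II)·p_II = 0.45 × 1.01001e-05 = 4.54503e-06
  P(Z=III)·p_III = 0.45 × 0.00822767 = 0.00370245
Evidence: 0.0358623 + 4.54503e-06 + 0.00370245 = 0.0395692
Responsibility of Component I: 0.0358623 / 0.0395692 ≈ 0.9063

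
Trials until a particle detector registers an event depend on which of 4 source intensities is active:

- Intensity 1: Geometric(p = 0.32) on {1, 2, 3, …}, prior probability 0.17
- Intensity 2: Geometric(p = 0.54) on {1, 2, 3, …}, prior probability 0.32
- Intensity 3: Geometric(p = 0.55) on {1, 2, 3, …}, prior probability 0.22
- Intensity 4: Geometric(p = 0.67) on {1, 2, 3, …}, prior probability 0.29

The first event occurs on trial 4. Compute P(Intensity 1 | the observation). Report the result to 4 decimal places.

The responsibility of component k is P(Z=k) f_k(x) divided by Σ_j P(Z=j) f_j(x).
Geometric probabilities:
  f_1 = 0.32·(1−0.32)^3 = 0.32·0.314432 = 0.100618
  f_2 = 0.54·(1−0.54)^3 = 0.54·0.097336 = 0.0525614
  f_3 = 0.55·(1−0.55)^3 = 0.55·0.091125 = 0.0501187
  f_4 = 0.67·(1−0.67)^3 = 0.67·0.035937 = 0.0240778
Weight by the priors:
  P(Z=1)·f_1 = 0.17 × 0.100618 = 0.0171051
  P(Z=2)·f_2 = 0.32 × 0.0525614 = 0.0168197
  P(Z=3)·f_3 = 0.22 × 0.0501187 = 0.0110261
  P(Z=4)·f_4 = 0.29 × 0.0240778 = 0.00698256
Evidence: 0.0171051 + 0.0168197 + 0.0110261 + 0.00698256 = 0.0519334
P(Intensity 1 | x) = 0.0171051 / 0.0519334 ≈ 0.3294

0.3294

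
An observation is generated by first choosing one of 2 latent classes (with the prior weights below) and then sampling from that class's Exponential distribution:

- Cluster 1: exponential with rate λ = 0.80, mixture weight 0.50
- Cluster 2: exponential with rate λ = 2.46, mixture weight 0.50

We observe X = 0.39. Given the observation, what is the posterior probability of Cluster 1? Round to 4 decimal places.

0.3832

Apply Bayes' rule: the posterior for each component is proportional to its prior times its likelihood at x.
Exponential densities:
  p_1 = 0.585585
  p_2 = 0.942482
Multiply by the mixture weights:
  π_1·p_1 = 0.50 × 0.585585 = 0.292793
  π_2·p_2 = 0.50 × 0.942482 = 0.471241
Sum: 0.292793 + 0.471241 = 0.764034
Responsibility of Cluster 1: 0.292793 / 0.764034 ≈ 0.3832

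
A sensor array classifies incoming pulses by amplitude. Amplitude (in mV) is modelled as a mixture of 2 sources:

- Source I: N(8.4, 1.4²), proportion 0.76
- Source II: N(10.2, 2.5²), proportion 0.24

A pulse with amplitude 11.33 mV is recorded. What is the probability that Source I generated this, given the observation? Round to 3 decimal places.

0.412

Posterior ∝ prior × likelihood, so P(k | x) ∝ w_k f_k(x); normalise over all components.
Component likelihoods at x = 11.33 mV:
  L_I = (1/(1.4·√(2π)))·exp(−(11.33−8.4)²/(2·1.4²)) = 0.284959·exp(-2.19003) = 0.0318908
  L_II = (1/(2.5·√(2π)))·exp(−(11.33−10.2)²/(2·2.5²)) = 0.159577·exp(-0.10215) = 0.144081
Weight by the priors:
  w_I·L_I = 0.76 × 0.0318908 = 0.024237
  w_II·L_II = 0.24 × 0.144081 = 0.0345794
Marginal: 0.024237 + 0.0345794 = 0.0588164
P(Source I | the observation) = 0.024237 / 0.0588164 ≈ 0.412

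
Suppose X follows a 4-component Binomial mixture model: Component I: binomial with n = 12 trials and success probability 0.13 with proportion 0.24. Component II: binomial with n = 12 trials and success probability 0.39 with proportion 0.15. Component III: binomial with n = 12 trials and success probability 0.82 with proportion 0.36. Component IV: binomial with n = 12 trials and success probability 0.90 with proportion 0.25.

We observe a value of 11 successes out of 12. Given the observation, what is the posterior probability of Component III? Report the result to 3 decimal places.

By Bayes' theorem, P(k | x) = w_k f_k(x) / Σ_j w_j f_j(x).
Evaluate each component's likelihood at the observed value:
  p_I = C(12,11)·0.13^11·0.87^1 = 12·1.79216e-10·0.87 = 1.87102e-09
  p_II = C(12,11)·0.39^11·0.61^1 = 12·3.17476e-05·0.61 = 0.000232392
  p_III = C(12,11)·0.82^11·0.18^1 = 12·0.112707·0.18 = 0.243448
  p_IV = C(12,11)·0.90^11·0.10^1 = 12·0.313811·0.1 = 0.376573
Unnormalised posteriors:
  w_I·p_I = 0.24 × 1.87102e-09 = 4.49044e-10
  w_II·p_II = 0.15 × 0.000232392 = 3.48588e-05
  w_III·p_III = 0.36 × 0.243448 = 0.0876413
  w_IV·p_IV = 0.25 × 0.376573 = 0.0941432
Marginal: 4.49044e-10 + 3.48588e-05 + 0.0876413 + 0.0941432 = 0.181819
P(Component III | data) = 0.0876413 / 0.181819 ≈ 0.482

0.482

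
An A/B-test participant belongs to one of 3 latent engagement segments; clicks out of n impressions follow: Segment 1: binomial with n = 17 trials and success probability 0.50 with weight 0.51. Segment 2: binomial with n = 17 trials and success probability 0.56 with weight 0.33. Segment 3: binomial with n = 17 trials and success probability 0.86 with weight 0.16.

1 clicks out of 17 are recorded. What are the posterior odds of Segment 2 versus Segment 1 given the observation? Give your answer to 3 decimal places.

0.094

Since P(k|x) ∝ π_k f_k(x), the posterior odds are π_i f_i(x) / (π_j f_j(x)).
Component likelihoods at x = 1 clicks out of 17:
  f_1 = C(17,1)·0.50^1·0.50^16 = 17·0.5·1.52588e-05 = 0.0001297
  f_2 = C(17,1)·0.56^1·0.44^16 = 17·0.56·1.97353e-06 = 1.8788e-05
  f_3 = C(17,1)·0.86^1·0.14^16 = 17·0.86·2.17795e-14 = 3.18417e-13
6.20003e-06 / 6.61469e-05 ≈ 0.094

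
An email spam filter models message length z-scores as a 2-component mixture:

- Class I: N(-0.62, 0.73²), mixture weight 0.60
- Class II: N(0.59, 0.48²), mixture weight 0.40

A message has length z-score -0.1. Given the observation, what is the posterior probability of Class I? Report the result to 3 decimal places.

Posterior ∝ prior × likelihood, so P(k | x) ∝ P(Z=k) f_k(x); normalise over all components.
Normal densities:
  f_I = 0.424037
  f_II = 0.29577
Unnormalised posteriors:
  P(Z=I)·f_I = 0.60 × 0.424037 = 0.254422
  P(Z=II)·f_II = 0.40 × 0.29577 = 0.118308
Evidence: 0.254422 + 0.118308 = 0.37273
P(Class I | data) ≈ 0.683

0.683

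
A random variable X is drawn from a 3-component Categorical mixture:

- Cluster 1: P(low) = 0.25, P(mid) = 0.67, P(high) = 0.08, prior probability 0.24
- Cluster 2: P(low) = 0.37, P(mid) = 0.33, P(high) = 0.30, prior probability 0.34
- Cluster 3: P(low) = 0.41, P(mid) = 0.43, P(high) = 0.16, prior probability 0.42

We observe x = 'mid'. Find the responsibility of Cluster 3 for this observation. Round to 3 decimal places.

P(component k | x) = w_k·f_k(x) / marginal(x), where marginal(x) = Σ_j w_j·f_j(x).
Component likelihoods at x = 'mid':
  f_1 = P(mid | comp) = 0.67
  f_2 = P(mid | comp) = 0.33
  f_3 = P(mid | comp) = 0.43
Unnormalised posteriors:
  w_1·f_1 = 0.24 × 0.67 = 0.1608
  w_2·f_2 = 0.34 × 0.33 = 0.1122
  w_3·f_3 = 0.42 × 0.43 = 0.1806
Normaliser: 0.1608 + 0.1122 + 0.1806 = 0.4536
Responsibility of Cluster 3: 0.1806 / 0.4536 ≈ 0.398

0.398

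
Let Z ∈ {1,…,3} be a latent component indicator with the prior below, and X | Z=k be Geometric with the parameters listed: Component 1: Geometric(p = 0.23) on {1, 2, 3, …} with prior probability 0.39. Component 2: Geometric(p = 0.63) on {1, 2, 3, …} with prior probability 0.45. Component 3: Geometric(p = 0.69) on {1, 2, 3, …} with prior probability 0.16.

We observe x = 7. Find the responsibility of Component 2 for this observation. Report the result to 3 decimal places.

Apply Bayes' rule: the posterior for each component is proportional to its prior times its likelihood at x.
Component likelihoods at x = 7:
  L_1 = 0.0479371
  L_2 = 0.00161641
  L_3 = 0.000612378
Weight by the priors:
  π_1·L_1 = 0.39 × 0.0479371 = 0.0186955
  π_2·L_2 = 0.45 × 0.00161641 = 0.000727383
  π_3·L_3 = 0.16 × 0.000612378 = 9.79804e-05
Sum: 0.0186955 + 0.000727383 + 9.79804e-05 = 0.0195209
P(Component 2 | data) = 0.000727383 / 0.0195209 ≈ 0.037

0.037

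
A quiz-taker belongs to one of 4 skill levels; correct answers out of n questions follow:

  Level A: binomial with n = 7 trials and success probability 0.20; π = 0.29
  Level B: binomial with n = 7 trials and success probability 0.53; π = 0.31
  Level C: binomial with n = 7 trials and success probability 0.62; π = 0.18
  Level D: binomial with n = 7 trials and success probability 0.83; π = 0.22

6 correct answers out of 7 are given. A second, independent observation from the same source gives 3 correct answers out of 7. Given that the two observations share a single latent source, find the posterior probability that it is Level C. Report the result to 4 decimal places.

0.3968

Apply Bayes' rule: the posterior for each component is proportional to its prior times its likelihood at x.
Since both observations come from the same component, the likelihood for component k is f_k(x₁)·f_k(x₂).
  f_A = [C(7,6)·0.20^6·0.80^1 = 7·6.4e-05·0.8 = 0.0003584] × [0.114688] = 4.11042e-05
  f_B = [C(7,6)·0.53^6·0.47^1 = 7·0.0221644·0.47 = 0.0729207] × [0.254265] = 0.0185412
  f_C = [C(7,6)·0.62^6·0.38^1 = 7·0.0568002·0.38 = 0.151089] × [0.173931] = 0.026279
  f_D = [C(7,6)·0.83^6·0.17^1 = 7·0.32694·0.17 = 0.389059] × [0.0167147] = 0.006503
Unnormalised posteriors:
  w_A·f_A = 0.29 × 4.11042e-05 = 1.19202e-05
  w_B·f_B = 0.31 × 0.0185412 = 0.00574778
  w_C·f_C = 0.18 × 0.026279 = 0.00473022
  w_D·f_D = 0.22 × 0.006503 = 0.00143066
Normaliser: 1.19202e-05 + 0.00574778 + 0.00473022 + 0.00143066 = 0.0119206
So the posterior for Level C is 0.00473022 / 0.0119206 ≈ 0.3968.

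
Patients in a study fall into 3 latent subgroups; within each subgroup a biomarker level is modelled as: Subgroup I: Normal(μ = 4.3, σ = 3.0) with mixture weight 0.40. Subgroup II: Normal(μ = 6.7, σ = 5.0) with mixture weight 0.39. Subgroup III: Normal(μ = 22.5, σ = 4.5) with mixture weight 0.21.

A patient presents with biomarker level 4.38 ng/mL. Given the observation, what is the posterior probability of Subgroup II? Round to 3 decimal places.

0.344

Apply Bayes' rule: the posterior for each component is proportional to its prior times its likelihood at x.
Evaluate each component's likelihood at the observed value:
  L_I = (1/(3.0·√(2π)))·exp(−(4.38−4.3)²/(2·3.0²)) = 0.132981·exp(-0.00036) = 0.132933
  L_II = (1/(5.0·√(2π)))·exp(−(4.38−6.7)²/(2·5.0²)) = 0.079788·exp(-0.10765) = 0.0716455
  L_III = (1/(4.5·√(2π)))·exp(−(4.38−22.5)²/(2·4.5²)) = 0.088654·exp(-8.10702) = 2.67216e-05
Unnormalised posteriors:
  π_I·L_I = 0.40 × 0.132933 = 0.0531734
  π_II·L_II = 0.39 × 0.0716455 = 0.0279418
  π_III·L_III = 0.21 × 2.67216e-05 = 5.61154e-06
Normaliser: 0.0531734 + 0.0279418 + 5.61154e-06 = 0.0811208
P(Subgroup II | 4.38 ng/mL) ≈ 0.344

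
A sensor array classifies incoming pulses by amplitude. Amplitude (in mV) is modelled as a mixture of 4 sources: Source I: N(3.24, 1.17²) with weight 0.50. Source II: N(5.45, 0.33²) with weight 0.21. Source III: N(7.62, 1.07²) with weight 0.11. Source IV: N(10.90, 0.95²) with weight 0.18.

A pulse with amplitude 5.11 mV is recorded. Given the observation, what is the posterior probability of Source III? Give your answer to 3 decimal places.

0.013

By Bayes' theorem, P(k | x) = π_k f_k(x) / Σ_j π_j f_j(x).
Evaluate each component's likelihood at the observed value:
  p_I = 0.0950636
  p_II = 0.711032
  p_III = 0.0238023
  p_IV = 3.60641e-09
Prior × likelihood for each component:
  π_I·p_I = 0.50 × 0.0950636 = 0.0475318
  π_II·p_II = 0.21 × 0.711032 = 0.149317
  π_III·p_III = 0.11 × 0.0238023 = 0.00261825
  π_IV·p_IV = 0.18 × 3.60641e-09 = 6.49153e-10
Normaliser: 0.0475318 + 0.149317 + 0.00261825 + 6.49153e-10 = 0.199467
P(Source III | 5.11 mV) ≈ 0.013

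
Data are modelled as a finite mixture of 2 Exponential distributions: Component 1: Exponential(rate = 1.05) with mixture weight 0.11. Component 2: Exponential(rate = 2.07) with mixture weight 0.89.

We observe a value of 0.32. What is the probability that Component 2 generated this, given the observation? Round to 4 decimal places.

0.9201

The responsibility of component k is P(Z=k) f_k(x) divided by Σ_j P(Z=j) f_j(x).
Exponential densities:
  f_1 = 1.05·e^(−1.05·0.32) = 1.05·e^(−0.3360) = 0.750354
  f_2 = 2.07·e^(−2.07·0.32) = 2.07·e^(−0.6624) = 1.06732
Unnormalised posteriors:
  P(Z=1)·f_1 = 0.11 × 0.750354 = 0.082539
  P(Z=2)·f_2 = 0.89 × 1.06732 = 0.949913
Evidence: 0.082539 + 0.949913 = 1.03245
P(Component 2 | data) = 0.949913 / 1.03245 ≈ 0.9201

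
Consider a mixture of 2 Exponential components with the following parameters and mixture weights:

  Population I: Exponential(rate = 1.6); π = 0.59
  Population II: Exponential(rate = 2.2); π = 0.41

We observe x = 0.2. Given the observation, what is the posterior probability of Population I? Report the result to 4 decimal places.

0.5413

The responsibility of component k is π_k f_k(x) divided by Σ_j π_j f_j(x).
Component likelihoods at x = 0.2:
  L_I = 1.6·e^(−1.6·0.2) = 1.6·e^(−0.3200) = 1.16184
  L_II = 2.2·e^(−2.2·0.2) = 2.2·e^(−0.4400) = 1.41688
Unnormalised posteriors:
  π_I·L_I = 0.59 × 1.16184 = 0.685485
  π_II·L_II = 0.41 × 1.41688 = 0.580921
Sum: 0.685485 + 0.580921 = 1.26641
P(Population I | 0.2) = 0.685485 / 1.26641 ≈ 0.5413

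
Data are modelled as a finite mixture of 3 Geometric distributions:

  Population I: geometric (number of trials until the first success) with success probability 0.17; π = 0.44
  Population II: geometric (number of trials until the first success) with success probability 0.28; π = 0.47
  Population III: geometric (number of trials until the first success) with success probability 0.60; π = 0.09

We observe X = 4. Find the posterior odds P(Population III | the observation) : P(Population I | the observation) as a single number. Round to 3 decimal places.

The posterior odds equal the prior odds times the likelihood ratio: (π_i/π_j)·(f_i(x)/f_j(x)).
Geometric probabilities:
  L_I = 0.17·(1−0.17)^3 = 0.17·0.571787 = 0.0972038
  L_II = 0.28·(1−0.28)^3 = 0.28·0.373248 = 0.104509
  L_III = 0.60·(1−0.60)^3 = 0.60·0.064 = 0.0384
0.003456 / 0.0427697 ≈ 0.081

0.081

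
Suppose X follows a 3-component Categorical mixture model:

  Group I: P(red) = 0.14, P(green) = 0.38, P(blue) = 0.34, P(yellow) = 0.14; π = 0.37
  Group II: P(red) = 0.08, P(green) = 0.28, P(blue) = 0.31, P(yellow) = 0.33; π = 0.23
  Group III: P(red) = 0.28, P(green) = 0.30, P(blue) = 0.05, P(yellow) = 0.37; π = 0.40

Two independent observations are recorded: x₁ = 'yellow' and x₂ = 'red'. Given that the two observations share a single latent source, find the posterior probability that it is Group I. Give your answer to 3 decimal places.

By Bayes' theorem, P(k | x) = π_k f_k(x) / Σ_j π_j f_j(x).
Since both observations come from the same component, the likelihood for component k is f_k(x₁)·f_k(x₂).
  p_I = [P(yellow | comp) = 0.14] × [0.14] = 0.0196
  p_II = [P(yellow | comp) = 0.33] × [0.08] = 0.0264
  p_III = [P(yellow | comp) = 0.37] × [0.28] = 0.1036
Weight by the priors:
  π_I·p_I = 0.37 × 0.0196 = 0.007252
  π_II·p_II = 0.23 × 0.0264 = 0.006072
  π_III·p_III = 0.40 × 0.1036 = 0.04144
Sum: 0.007252 + 0.006072 + 0.04144 = 0.054764
So the posterior for Group I is 0.007252 / 0.054764 ≈ 0.132.

0.132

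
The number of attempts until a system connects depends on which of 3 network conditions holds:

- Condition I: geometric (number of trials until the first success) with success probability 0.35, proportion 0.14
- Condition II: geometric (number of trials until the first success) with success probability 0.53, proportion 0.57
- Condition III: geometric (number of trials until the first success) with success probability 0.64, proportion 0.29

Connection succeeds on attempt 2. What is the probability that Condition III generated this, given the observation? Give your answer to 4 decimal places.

0.2776

P(component k | x) = π_k·f_k(x) / marginal(x), where marginal(x) = Σ_j π_j·f_j(x).
Geometric probabilities:
  f_I = 0.35·(1−0.35)^1 = 0.35·0.65 = 0.2275
  f_II = 0.53·(1−0.53)^1 = 0.53·0.47 = 0.2491
  f_III = 0.64·(1−0.64)^1 = 0.64·0.36 = 0.2304
Prior × likelihood for each component:
  π_I·f_I = 0.14 × 0.2275 = 0.03185
  π_II·f_II = 0.57 × 0.2491 = 0.141987
  π_III·f_III = 0.29 × 0.2304 = 0.066816
Evidence: 0.03185 + 0.141987 + 0.066816 = 0.240653
So the posterior for Condition III is 0.066816 / 0.240653 ≈ 0.2776.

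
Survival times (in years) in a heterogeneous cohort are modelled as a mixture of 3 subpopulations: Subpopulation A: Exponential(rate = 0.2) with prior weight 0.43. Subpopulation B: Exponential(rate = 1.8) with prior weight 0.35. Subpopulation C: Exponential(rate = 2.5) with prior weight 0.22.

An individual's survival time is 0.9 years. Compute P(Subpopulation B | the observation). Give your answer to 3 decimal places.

0.490

The responsibility of component k is P(Z=k) f_k(x) divided by Σ_j P(Z=j) f_j(x).
Exponential densities:
  f_A = 0.167054
  f_B = 0.356218
  f_C = 0.263498
Weight by the priors:
  P(Z=A)·f_A = 0.43 × 0.167054 = 0.0718332
  P(Z=B)·f_B = 0.35 × 0.356218 = 0.124676
  P(Z=C)·f_C = 0.22 × 0.263498 = 0.0579696
Denominator: 0.0718332 + 0.124676 + 0.0579696 = 0.254479
So the posterior for Subpopulation B is 0.124676 / 0.254479 ≈ 0.490.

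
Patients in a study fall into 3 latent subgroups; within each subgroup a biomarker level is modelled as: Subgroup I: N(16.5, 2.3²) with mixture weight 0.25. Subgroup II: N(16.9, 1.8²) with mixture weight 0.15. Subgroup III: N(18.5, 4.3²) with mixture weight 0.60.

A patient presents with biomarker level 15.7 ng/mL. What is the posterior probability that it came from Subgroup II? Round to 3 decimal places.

P(component k | x) = π_k·f_k(x) / marginal(x), where marginal(x) = Σ_j π_j·f_j(x).
Normal densities:
  L_I = (1/(2.3·√(2π)))·exp(−(15.7−16.5)²/(2·2.3²)) = 0.173453·exp(-0.06049) = 0.163272
  L_II = (1/(1.8·√(2π)))·exp(−(15.7−16.9)²/(2·1.8²)) = 0.221635·exp(-0.22222) = 0.177471
  L_III = (1/(4.3·√(2π)))·exp(−(15.7−18.5)²/(2·4.3²)) = 0.092777·exp(-0.21201) = 0.0750531
Unnormalised posteriors:
  π_I·L_I = 0.25 × 0.163272 = 0.0408179
  π_II·L_II = 0.15 × 0.177471 = 0.0266207
  π_III·L_III = 0.60 × 0.0750531 = 0.0450318
Marginal: 0.0408179 + 0.0266207 + 0.0450318 = 0.11247
P(Subgroup II | data) ≈ 0.237

0.237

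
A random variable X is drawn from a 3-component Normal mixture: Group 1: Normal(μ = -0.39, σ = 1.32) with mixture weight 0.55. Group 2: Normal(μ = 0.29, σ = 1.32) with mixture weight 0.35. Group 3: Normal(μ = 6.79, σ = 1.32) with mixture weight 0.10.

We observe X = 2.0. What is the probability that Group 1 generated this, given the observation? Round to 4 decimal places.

0.4136

Apply Bayes' rule: the posterior for each component is proportional to its prior times its likelihood at x.
Evaluate each component's likelihood at the observed value:
  p_1 = 0.0586764
  p_2 = 0.130593
  p_3 = 0.000417753
Weight by the priors:
  π_1·p_1 = 0.55 × 0.0586764 = 0.032272
  π_2·p_2 = 0.35 × 0.130593 = 0.0457075
  π_3·p_3 = 0.10 × 0.000417753 = 4.17753e-05
Normaliser: 0.032272 + 0.0457075 + 4.17753e-05 = 0.0780213
P(Group 1 | 2.0) = 0.032272 / 0.0780213 ≈ 0.4136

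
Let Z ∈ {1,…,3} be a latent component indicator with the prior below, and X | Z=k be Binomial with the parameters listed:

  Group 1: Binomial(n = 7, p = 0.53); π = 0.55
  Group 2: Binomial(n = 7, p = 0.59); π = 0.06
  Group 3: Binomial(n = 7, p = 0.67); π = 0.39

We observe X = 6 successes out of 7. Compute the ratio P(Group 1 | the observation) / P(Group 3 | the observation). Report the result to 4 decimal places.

0.4921

Posterior odds = (π_i f_i(x)) / (π_j f_j(x)); the normalising sum cancels.
Binomial probabilities:
  L_1 = C(7,6)·0.53^6·0.47^1 = 7·0.0221644·0.47 = 0.0729207
  L_2 = C(7,6)·0.59^6·0.41^1 = 7·0.0421805·0.41 = 0.121058
  L_3 = C(7,6)·0.67^6·0.33^1 = 7·0.0904584·0.33 = 0.208959
0.0401064 / 0.081494 ≈ 0.4921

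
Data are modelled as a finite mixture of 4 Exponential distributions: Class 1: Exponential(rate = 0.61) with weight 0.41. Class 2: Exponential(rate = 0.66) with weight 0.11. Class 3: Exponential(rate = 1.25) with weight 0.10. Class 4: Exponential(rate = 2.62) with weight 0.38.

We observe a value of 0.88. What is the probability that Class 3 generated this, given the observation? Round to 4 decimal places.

0.1270

P(component k | x) = w_k·f_k(x) / marginal(x), where marginal(x) = Σ_j w_j·f_j(x).
Evaluate each component's likelihood at the observed value:
  L_1 = 0.61·e^(−0.61·0.88) = 0.61·e^(−0.5368) = 0.356616
  L_2 = 0.66·e^(−0.66·0.88) = 0.66·e^(−0.5808) = 0.369237
  L_3 = 1.25·e^(−1.25·0.88) = 1.25·e^(−1.1000) = 0.416089
  L_4 = 2.62·e^(−2.62·0.88) = 2.62·e^(−2.3056) = 0.261211
Prior × likelihood for each component:
  w_1·L_1 = 0.41 × 0.356616 = 0.146212
  w_2·L_2 = 0.11 × 0.369237 = 0.0406161
  w_3·L_3 = 0.10 × 0.416089 = 0.0416089
  w_4·L_4 = 0.38 × 0.261211 = 0.0992603
Evidence: 0.146212 + 0.0406161 + 0.0416089 + 0.0992603 = 0.327698
So the posterior for Class 3 is 0.0416089 / 0.327698 ≈ 0.1270.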